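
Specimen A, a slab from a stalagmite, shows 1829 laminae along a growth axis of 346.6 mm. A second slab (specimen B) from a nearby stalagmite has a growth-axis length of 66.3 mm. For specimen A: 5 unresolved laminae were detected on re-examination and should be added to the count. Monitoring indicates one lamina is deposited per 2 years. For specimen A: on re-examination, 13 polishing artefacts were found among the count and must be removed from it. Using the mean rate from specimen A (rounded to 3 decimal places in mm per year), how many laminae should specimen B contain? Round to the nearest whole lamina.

349 laminae

Specimen A: adjusted count: 1829 − 13 + 5 = 1821 laminae.
Specimen A: 1821 laminae at 2 years each span 1821 × 2 = 3642 years.
A: Mean rate = 346.6 mm / 3642 years ≈ 0.095 mm per year.
Specimen B: 66.3 mm / 0.095 mm per year = 697.89 years; at 2 years per lamina that is 697.89 / 2 ≈ 349 laminae.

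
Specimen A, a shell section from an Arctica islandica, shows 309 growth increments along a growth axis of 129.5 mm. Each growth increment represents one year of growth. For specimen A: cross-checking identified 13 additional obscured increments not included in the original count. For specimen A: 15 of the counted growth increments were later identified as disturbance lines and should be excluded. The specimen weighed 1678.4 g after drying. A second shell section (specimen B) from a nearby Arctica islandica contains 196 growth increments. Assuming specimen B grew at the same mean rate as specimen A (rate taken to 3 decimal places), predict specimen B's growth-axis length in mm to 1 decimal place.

82.7 mm

Specimen A: after corrections the count is 309 − 15 + 13 = 307 growth increments.
A: Mean rate = 129.5 mm / 307 years ≈ 0.422 mm/yr.
For B, 0.422 mm/year × 196 years = 82.7 mm.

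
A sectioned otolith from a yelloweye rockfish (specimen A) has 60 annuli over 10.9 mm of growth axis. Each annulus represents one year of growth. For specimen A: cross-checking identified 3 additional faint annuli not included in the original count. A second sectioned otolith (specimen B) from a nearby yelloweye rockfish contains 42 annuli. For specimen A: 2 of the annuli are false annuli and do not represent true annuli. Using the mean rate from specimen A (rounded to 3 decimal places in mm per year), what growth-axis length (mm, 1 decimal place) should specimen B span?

Specimen A: true annulus count = 60 − 2 + 3 = 61.
A: Mean rate = 10.9 mm / 61 years ≈ 0.179 mm/year.
For B, 0.179 mm/year × 42 years = 7.5 mm.

7.5 mm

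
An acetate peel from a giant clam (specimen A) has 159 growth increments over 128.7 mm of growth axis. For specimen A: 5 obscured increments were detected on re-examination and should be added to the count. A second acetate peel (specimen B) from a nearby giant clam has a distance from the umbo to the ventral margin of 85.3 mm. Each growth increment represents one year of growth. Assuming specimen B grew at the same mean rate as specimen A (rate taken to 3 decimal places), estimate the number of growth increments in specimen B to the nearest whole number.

109 growth increments

Specimen A: true growth increment count = 159 + 5 = 164.
A: Extension rate ≈ 128.7 / 164 = 0.785 mm per year.
B spans 85.3 / 0.785 = 108.66 years ≈ 109 growth increments.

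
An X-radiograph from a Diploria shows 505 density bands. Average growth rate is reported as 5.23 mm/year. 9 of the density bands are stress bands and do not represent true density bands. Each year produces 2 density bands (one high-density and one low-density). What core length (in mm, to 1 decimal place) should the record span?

True density band count = 505 − 9 = 496.
496 density bands at 2 per year is 496 / 2 = 248 years.
248 years at 5.23 mm/year gives 5.23 × 248 = 1297.0 mm.

1297.0 mm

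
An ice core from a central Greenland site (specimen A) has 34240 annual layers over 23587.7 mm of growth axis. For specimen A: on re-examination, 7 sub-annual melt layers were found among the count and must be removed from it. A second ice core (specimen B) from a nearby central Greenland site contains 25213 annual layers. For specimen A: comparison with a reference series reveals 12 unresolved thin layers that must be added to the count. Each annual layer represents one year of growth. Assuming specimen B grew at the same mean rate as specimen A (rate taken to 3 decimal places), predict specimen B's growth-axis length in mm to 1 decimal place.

17371.8 mm

Specimen A: correcting the raw count gives 34240 − 7 + 12 = 34245 true annual layers.
A: Extension rate ≈ 23587.7 / 34245 = 0.689 mm/yr.
For B, 0.689 mm/year × 25213 years = 17371.8 mm.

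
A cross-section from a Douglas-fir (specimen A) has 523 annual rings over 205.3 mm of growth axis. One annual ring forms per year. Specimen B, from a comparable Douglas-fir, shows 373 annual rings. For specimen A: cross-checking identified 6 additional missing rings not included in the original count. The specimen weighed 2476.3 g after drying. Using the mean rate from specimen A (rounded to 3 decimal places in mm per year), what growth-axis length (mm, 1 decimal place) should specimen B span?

Specimen A: adjusted count: 523 + 6 = 529 annual rings.
A: 205.3 mm over 529 years gives 205.3 / 529 ≈ 0.388 mm/yr.
B's length ≈ 0.388 × 373 = 144.7 mm.

144.7 mm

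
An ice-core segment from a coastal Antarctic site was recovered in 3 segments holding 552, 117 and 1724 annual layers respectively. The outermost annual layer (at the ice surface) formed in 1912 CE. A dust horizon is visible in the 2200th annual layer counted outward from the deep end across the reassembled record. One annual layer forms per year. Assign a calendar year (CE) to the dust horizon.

1719 CE

Total annual layers = 552 + 117 + 1724 = 2393.
Between annual layer 2200 and the ice surface there are 2393 − 2200 = 193 annual layers.
1912 − 193 = 1719 CE.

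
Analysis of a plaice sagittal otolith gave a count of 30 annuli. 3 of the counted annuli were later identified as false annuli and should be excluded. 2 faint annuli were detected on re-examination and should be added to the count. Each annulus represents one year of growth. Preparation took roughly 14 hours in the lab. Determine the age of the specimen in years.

29 years

Adjusted count: 30 − 3 + 2 = 29 annuli.
With a one-to-one annulus periodicity this is 29 years.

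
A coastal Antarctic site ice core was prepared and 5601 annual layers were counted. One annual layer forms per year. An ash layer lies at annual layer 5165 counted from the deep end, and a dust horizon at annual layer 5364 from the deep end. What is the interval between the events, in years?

199 yr

Separation: 5364 − 5165 = 199 annual layers.
That is 199 years at one annual layer per year.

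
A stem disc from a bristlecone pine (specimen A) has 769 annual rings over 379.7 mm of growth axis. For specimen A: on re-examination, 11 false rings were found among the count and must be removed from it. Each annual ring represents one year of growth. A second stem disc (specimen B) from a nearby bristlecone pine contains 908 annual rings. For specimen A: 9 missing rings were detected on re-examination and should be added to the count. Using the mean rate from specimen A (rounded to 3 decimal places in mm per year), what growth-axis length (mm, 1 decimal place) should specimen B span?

449.5 mm

Specimen A: correcting the raw count gives 769 − 11 + 9 = 767 true annual rings.
A: Mean rate = 379.7 mm / 767 years ≈ 0.495 mm/year.
B's length ≈ 0.495 × 908 = 449.5 mm.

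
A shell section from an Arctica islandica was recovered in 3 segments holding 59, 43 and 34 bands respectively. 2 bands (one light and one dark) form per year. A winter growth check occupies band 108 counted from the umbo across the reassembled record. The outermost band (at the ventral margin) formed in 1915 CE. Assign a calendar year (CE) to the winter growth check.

1901 CE

Total bands = 59 + 43 + 34 = 136.
Between band 108 and the ventral margin there are 136 − 108 = 28 bands.
Dividing by 2 bands per year: 28 / 2 = 14 years.
Counting back 14 years from 1915 CE places the winter growth check in 1915 − 14 = 1901 CE.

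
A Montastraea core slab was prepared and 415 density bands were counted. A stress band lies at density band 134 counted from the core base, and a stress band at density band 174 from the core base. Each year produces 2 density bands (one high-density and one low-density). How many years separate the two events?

Separation: 174 − 134 = 40 density bands.
Dividing by 2 density bands per year: 40 / 2 = 20 years.

20 yr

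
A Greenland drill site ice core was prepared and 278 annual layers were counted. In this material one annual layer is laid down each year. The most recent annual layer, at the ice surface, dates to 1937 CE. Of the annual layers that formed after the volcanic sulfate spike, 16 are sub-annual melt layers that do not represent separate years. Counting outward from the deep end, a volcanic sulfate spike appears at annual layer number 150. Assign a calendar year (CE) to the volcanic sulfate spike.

The volcanic sulfate spike sits at annual layer 150 from the deep end, so 278 − 150 = 128 annual layers formed after it.
Removing the 16 false annual layers leaves 128 − 16 = 112 true annual layers beyond the volcanic sulfate spike.
Counting back 112 years from 1937 CE places the volcanic sulfate spike in 1937 − 112 = 1825 CE.

1825 CE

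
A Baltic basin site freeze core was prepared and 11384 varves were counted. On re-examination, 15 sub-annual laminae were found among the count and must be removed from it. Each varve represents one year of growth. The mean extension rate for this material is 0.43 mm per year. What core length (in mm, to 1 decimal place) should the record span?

4888.7 mm

Adjusted count: 11384 − 15 = 11369 varves.
11369 years at 0.43 mm/year gives 0.43 × 11369 = 4888.7 mm.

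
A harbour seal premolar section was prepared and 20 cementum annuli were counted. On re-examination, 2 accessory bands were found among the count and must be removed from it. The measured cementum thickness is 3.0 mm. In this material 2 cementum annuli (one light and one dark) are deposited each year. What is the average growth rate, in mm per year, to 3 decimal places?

Correcting the raw count gives 20 − 2 = 18 true cementum annuli.
Dividing by 2 cementum annuli per year: 18 / 2 = 9 years.
3.0 mm over 9 years gives 3.0 / 9 ≈ 0.333 mm per year.

0.333 mm per year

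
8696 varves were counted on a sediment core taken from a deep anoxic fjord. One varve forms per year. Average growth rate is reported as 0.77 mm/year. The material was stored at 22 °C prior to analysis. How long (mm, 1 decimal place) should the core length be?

The record spans 8696 years at 0.77 mm per year.
Predicted length = 0.77 mm/year × 8696 years = 6695.9 mm.

6695.9 mm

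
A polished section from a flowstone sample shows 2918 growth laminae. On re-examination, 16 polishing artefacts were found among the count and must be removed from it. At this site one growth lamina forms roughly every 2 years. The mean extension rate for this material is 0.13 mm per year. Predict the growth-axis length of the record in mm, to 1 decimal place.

754.5 mm

After corrections the count is 2918 − 16 = 2902 growth laminae.
2902 growth laminae at 2 years each span 2902 × 2 = 5804 years.
Length ≈ 0.13 × 5804 = 754.5 mm.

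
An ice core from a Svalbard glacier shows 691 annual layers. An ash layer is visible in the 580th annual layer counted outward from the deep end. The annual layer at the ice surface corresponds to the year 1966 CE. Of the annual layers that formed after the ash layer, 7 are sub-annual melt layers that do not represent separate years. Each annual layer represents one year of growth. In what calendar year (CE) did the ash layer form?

1862 CE

The ash layer sits at annual layer 580 from the deep end, so 691 − 580 = 111 annual layers formed after it.
Excluding 7 false annual layers: 111 − 7 = 104.
Counting back 104 years from 1966 CE places the ash layer in 1966 − 104 = 1862 CE.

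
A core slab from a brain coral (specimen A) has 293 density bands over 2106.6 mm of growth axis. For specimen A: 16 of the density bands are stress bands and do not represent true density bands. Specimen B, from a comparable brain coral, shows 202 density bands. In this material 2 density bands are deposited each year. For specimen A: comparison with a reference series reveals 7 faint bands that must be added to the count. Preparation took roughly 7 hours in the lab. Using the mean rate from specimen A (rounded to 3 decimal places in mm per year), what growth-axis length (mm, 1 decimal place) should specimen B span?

Specimen A: after corrections the count is 293 − 16 + 7 = 284 density bands.
Specimen A: dividing by 2 density bands per year: 284 / 2 = 142 years.
A: Extension rate ≈ 2106.6 / 142 = 14.835 mm/year.
Specimen B: 202 density bands at 2 per year is 202 / 2 = 101 years. B's length ≈ 14.835 × 101 = 1498.3 mm.

1498.3 mm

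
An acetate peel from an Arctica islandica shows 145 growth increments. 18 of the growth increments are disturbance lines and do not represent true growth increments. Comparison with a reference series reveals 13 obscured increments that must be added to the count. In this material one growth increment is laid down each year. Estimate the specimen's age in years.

140 yr

Adjusted count: 145 − 18 + 13 = 140 growth increments.
One growth increment per year makes the duration 140 years.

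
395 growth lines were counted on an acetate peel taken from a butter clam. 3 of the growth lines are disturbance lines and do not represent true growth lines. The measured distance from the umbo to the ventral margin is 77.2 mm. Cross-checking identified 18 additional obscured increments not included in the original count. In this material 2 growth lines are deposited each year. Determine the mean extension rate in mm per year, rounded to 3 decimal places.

0.377 mm per year

True growth line count = 395 − 3 + 18 = 410.
Dividing by 2 growth lines per year: 410 / 2 = 205 years.
Extension rate ≈ 77.2 / 205 = 0.377 mm per year.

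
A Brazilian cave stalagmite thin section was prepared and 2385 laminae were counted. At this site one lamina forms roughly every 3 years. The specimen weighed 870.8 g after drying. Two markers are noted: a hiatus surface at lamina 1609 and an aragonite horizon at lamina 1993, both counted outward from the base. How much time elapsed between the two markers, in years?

1152 years

Separation: 1993 − 1609 = 384 laminae.
384 laminae at 3 years each span 384 × 3 = 1152 years.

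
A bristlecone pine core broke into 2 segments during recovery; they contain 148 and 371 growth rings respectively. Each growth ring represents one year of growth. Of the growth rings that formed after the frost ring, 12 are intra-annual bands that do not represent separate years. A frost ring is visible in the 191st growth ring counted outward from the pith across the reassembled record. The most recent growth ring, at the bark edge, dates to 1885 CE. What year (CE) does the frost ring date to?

1569 CE

Total growth rings = 148 + 371 = 519.
519 − 191 = 328 growth rings lie beyond the frost ring toward the bark edge.
Removing the 12 false growth rings leaves 328 − 12 = 316 true growth rings beyond the frost ring.
1885 − 316 = 1569 CE.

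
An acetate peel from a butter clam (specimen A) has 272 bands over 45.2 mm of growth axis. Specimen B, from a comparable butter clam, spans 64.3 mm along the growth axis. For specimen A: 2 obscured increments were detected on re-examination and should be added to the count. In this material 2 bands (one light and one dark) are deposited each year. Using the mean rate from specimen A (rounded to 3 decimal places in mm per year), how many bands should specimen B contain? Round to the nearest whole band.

Specimen A: after corrections the count is 272 + 2 = 274 bands.
Specimen A: with 2 bands per year, 274 / 2 = 137 years.
A: Mean rate = 45.2 mm / 137 years ≈ 0.330 mm/year.
B spans 64.3 / 0.330 = 194.85 years; at 2 bands per year that is 194.85 × 2 ≈ 390 bands.

390 bands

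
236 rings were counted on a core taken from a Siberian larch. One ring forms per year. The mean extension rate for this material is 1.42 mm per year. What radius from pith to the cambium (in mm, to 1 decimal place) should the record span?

The record spans 236 years at 1.42 mm per year.
Predicted length = 1.42 mm/year × 236 years = 335.1 mm.

335.1 mm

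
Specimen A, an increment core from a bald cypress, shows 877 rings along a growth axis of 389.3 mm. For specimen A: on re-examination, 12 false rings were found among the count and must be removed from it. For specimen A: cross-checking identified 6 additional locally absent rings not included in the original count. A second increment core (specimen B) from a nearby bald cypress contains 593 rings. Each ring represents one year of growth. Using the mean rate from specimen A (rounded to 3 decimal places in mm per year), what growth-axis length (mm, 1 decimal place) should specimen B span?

265.1 mm

Specimen A: after corrections the count is 877 − 12 + 6 = 871 rings.
A: Mean rate = 389.3 mm / 871 years ≈ 0.447 mm/yr.
For B, 0.447 mm/year × 593 years = 265.1 mm.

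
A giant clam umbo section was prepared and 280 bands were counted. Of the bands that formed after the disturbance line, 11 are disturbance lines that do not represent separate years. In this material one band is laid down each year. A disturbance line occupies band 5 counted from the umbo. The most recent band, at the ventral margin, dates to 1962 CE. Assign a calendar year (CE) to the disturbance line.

1698 CE

The disturbance line sits at band 5 from the umbo, so 280 − 5 = 275 bands formed after it.
275 − 11 false = 264 true bands after the disturbance line.
The band at the ventral margin is 1962 CE, so the disturbance line dates to 1962 − 264 = 1698 CE.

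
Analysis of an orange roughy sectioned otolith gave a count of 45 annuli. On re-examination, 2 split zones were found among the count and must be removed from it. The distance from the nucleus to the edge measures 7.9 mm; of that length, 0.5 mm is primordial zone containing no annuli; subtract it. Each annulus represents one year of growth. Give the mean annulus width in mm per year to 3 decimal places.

0.172 mm per year

True annulus count = 45 − 2 = 43.
Net length = 7.9 − 0.5 = 7.4 mm.
Mean rate = 7.4 mm / 43 years ≈ 0.172 mm per year.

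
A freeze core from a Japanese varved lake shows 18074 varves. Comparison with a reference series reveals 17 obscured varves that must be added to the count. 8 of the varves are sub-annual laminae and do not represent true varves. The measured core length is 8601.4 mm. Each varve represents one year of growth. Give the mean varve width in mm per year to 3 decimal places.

After corrections the count is 18074 − 8 + 17 = 18083 varves.
Extension rate ≈ 8601.4 / 18083 = 0.476 mm per year.

0.476 mm per year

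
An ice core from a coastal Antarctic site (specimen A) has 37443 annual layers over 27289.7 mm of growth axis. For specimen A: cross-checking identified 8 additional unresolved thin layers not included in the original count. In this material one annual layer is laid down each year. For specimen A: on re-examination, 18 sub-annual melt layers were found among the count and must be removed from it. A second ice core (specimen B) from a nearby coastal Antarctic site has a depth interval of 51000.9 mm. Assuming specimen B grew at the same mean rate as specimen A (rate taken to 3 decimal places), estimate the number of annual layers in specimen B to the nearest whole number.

Specimen A: true annual layer count = 37443 − 18 + 8 = 37433.
A: Extension rate ≈ 27289.7 / 37433 = 0.729 mm per year.
For B, 51000.9 / 0.729 = 69960.08 years ≈ 69960 annual layers.

69960 annual layers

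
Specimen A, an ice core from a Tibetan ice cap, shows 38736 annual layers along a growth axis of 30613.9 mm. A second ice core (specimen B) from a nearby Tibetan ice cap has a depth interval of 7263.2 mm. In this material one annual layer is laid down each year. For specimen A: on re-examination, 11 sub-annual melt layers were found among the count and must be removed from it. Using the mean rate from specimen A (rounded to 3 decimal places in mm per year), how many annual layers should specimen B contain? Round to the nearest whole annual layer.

9182 annual layers

Specimen A: true annual layer count = 38736 − 11 = 38725.
A: Extension rate ≈ 30613.9 / 38725 = 0.791 mm per year.
Specimen B: 7263.2 mm / 0.791 mm per year = 9182.30 years ≈ 9182 annual layers.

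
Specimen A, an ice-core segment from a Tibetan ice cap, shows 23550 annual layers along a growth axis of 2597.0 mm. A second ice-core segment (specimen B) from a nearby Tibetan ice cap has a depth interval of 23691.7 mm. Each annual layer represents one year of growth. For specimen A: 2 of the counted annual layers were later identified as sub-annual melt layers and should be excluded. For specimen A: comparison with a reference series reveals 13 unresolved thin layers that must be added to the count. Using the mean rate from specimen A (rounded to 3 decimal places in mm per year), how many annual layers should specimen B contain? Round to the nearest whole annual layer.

Specimen A: after corrections the count is 23550 − 2 + 13 = 23561 annual layers.
A: 2597.0 mm over 23561 years gives 2597.0 / 23561 ≈ 0.110 mm/year.
B spans 23691.7 / 0.110 = 215379.09 years ≈ 215379 annual layers.

215379 annual layers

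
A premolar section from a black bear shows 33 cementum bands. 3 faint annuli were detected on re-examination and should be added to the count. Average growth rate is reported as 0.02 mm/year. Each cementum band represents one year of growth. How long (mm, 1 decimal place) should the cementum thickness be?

0.7 mm

True cementum band count = 33 + 3 = 36.
36 years at 0.02 mm/year gives 0.02 × 36 = 0.7 mm.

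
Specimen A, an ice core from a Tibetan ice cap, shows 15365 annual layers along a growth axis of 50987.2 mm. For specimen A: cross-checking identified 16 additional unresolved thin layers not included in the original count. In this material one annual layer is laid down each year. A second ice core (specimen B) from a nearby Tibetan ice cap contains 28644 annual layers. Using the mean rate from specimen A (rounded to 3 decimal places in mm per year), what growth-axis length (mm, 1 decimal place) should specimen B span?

94954.9 mm

Specimen A: adjusted count: 15365 + 16 = 15381 annual layers.
A: Mean rate = 50987.2 mm / 15381 years ≈ 3.315 mm/year.
B's length ≈ 3.315 × 28644 = 94954.9 mm.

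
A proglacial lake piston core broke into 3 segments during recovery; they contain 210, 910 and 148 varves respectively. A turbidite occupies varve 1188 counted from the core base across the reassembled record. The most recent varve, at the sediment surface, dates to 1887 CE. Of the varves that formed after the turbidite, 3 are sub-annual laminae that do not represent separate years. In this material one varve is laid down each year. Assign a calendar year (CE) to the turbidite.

1810 CE

Total varves = 210 + 910 + 148 = 1268.
The turbidite sits at varve 1188 from the core base, so 1268 − 1188 = 80 varves formed after it.
80 − 3 false = 77 true varves after the turbidite.
1887 − 77 = 1810 CE.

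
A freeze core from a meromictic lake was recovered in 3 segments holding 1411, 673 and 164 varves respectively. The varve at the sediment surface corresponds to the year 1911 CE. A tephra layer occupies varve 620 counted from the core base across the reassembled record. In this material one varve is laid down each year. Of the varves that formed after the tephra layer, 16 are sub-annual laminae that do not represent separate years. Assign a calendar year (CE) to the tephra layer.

299 CE

Total varves = 1411 + 673 + 164 = 2248.
2248 − 620 = 1628 varves lie beyond the tephra layer toward the sediment surface.
1628 − 16 false = 1612 true varves after the tephra layer.
1911 − 1612 = 299 CE.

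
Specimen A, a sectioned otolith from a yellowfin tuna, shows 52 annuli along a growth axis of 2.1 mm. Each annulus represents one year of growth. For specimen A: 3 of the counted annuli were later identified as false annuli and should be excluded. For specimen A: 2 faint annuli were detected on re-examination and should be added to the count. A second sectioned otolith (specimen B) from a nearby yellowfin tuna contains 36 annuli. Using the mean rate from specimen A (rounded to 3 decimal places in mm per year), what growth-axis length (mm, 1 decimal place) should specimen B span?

Specimen A: true annulus count = 52 − 3 + 2 = 51.
A: Mean rate = 2.1 mm / 51 years ≈ 0.041 mm/year.
B's length ≈ 0.041 × 36 = 1.5 mm.

1.5 mm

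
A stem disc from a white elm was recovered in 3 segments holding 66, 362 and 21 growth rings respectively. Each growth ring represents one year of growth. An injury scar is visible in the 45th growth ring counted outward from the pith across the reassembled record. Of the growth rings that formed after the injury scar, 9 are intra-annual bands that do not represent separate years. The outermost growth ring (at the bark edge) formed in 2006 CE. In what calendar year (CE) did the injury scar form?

1611 CE

Total growth rings = 66 + 362 + 21 = 449.
The injury scar sits at growth ring 45 from the pith, so 449 − 45 = 404 growth rings formed after it.
Excluding 9 false growth rings: 404 − 9 = 395.
The growth ring at the bark edge is 2006 CE, so the injury scar dates to 2006 − 395 = 1611 CE.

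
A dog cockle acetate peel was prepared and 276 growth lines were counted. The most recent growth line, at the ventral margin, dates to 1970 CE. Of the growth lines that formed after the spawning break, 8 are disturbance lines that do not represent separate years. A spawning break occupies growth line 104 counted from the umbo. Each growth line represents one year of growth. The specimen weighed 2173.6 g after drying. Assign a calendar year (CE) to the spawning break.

1806 CE

Between growth line 104 and the ventral margin there are 276 − 104 = 172 growth lines.
Removing the 8 false growth lines leaves 172 − 8 = 164 true growth lines beyond the spawning break.
The growth line at the ventral margin is 1970 CE, so the spawning break dates to 1970 − 164 = 1806 CE.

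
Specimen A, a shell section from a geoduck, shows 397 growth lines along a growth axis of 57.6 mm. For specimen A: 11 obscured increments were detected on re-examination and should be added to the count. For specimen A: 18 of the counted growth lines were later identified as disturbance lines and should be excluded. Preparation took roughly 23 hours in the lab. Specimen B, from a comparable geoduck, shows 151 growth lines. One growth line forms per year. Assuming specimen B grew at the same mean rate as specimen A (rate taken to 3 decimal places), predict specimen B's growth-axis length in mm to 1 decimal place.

Specimen A: correcting the raw count gives 397 − 18 + 11 = 390 true growth lines.
A: Extension rate ≈ 57.6 / 390 = 0.148 mm/yr.
For B, 0.148 mm/year × 151 years = 22.3 mm.

22.3 mm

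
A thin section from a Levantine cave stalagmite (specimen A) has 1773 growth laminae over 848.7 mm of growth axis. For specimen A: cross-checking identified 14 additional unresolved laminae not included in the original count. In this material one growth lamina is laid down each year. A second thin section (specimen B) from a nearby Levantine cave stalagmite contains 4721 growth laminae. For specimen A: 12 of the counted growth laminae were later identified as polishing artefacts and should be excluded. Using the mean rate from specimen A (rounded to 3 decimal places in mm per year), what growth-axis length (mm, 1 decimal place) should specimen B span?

2256.6 mm

Specimen A: correcting the raw count gives 1773 − 12 + 14 = 1775 true growth laminae.
A: 848.7 mm over 1775 years gives 848.7 / 1775 ≈ 0.478 mm/yr.
For B, 0.478 mm/year × 4721 years = 2256.6 mm.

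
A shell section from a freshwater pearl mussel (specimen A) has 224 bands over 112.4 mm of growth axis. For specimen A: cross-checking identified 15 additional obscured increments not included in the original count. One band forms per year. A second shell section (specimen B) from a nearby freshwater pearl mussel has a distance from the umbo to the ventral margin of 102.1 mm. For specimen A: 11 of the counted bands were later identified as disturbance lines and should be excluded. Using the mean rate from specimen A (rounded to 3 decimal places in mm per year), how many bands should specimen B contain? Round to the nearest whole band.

Specimen A: correcting the raw count gives 224 − 11 + 15 = 228 true bands.
A: 112.4 mm over 228 years gives 112.4 / 228 ≈ 0.493 mm per year.
Specimen B: 102.1 mm / 0.493 mm per year = 207.10 years ≈ 207 bands.

207 bands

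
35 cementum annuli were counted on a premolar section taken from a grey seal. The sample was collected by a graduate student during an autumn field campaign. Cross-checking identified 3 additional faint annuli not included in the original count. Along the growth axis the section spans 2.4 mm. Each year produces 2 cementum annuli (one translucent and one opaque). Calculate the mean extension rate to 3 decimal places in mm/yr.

Correcting the raw count gives 35 + 3 = 38 true cementum annuli.
Dividing by 2 cementum annuli per year: 38 / 2 = 19 years.
Extension rate ≈ 2.4 / 19 = 0.126 mm/yr.

0.126 mm/yr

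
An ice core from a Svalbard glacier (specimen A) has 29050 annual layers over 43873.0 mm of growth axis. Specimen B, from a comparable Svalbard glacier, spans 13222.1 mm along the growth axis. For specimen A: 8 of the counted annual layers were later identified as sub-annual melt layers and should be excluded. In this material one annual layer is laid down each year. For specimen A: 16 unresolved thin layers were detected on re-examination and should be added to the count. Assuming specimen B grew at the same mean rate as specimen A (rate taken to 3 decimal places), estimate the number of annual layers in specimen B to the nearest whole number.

Specimen A: true annual layer count = 29050 − 8 + 16 = 29058.
A: Mean rate = 43873.0 mm / 29058 years ≈ 1.510 mm/yr.
For B, 13222.1 / 1.510 = 8756.36 years ≈ 8756 annual layers.

8756 annual layers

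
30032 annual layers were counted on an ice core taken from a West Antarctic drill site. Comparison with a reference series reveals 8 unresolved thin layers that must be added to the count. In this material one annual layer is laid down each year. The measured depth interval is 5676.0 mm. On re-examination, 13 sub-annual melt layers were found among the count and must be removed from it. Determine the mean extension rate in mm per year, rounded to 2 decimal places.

0.19 mm per year

After corrections the count is 30032 − 13 + 8 = 30027 annual layers.
Extension rate ≈ 5676.0 / 30027 = 0.19 mm per year.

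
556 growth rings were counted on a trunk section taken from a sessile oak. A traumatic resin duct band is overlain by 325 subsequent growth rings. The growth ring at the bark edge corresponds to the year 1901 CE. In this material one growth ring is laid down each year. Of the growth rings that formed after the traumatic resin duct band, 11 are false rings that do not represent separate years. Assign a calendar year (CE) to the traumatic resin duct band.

1587 CE

There are 325 growth rings younger than the traumatic resin duct band.
325 − 11 false = 314 true growth rings after the traumatic resin duct band.
Counting back 314 years from 1901 CE places the traumatic resin duct band in 1901 − 314 = 1587 CE.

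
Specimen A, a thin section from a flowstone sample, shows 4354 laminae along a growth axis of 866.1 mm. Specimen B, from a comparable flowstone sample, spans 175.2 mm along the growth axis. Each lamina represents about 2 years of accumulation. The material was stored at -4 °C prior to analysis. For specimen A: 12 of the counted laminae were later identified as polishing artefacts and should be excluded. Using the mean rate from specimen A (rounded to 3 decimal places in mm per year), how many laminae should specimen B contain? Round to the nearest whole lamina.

876 laminae

Specimen A: correcting the raw count gives 4354 − 12 = 4342 true laminae.
Specimen A: 4342 laminae at 2 years each span 4342 × 2 = 8684 years.
A: Mean rate = 866.1 mm / 8684 years ≈ 0.100 mm per year.
B spans 175.2 / 0.100 = 1752.00 years; at 2 years per lamina that is 1752.00 / 2 ≈ 876 laminae.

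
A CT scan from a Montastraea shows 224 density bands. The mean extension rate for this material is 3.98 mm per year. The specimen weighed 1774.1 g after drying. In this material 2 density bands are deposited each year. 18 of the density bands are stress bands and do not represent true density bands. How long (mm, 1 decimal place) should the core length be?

409.9 mm

Adjusted count: 224 − 18 = 206 density bands.
With 2 density bands per year, 206 / 2 = 103 years.
Predicted length = 3.98 mm/year × 103 years = 409.9 mm.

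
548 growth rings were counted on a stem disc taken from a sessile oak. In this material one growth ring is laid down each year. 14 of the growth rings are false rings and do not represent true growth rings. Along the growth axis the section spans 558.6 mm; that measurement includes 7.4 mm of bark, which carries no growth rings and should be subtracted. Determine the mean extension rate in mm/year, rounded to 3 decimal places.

1.032 mm/year

Correcting the raw count gives 548 − 14 = 534 true growth rings.
Net length = 558.6 − 7.4 = 551.2 mm.
551.2 mm over 534 years gives 551.2 / 534 ≈ 1.032 mm/year.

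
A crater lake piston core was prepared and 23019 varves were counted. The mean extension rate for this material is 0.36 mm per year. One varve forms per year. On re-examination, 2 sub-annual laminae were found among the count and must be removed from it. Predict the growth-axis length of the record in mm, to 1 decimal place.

Adjusted count: 23019 − 2 = 23017 varves.
23017 years at 0.36 mm/year gives 0.36 × 23017 = 8286.1 mm.

8286.1 mm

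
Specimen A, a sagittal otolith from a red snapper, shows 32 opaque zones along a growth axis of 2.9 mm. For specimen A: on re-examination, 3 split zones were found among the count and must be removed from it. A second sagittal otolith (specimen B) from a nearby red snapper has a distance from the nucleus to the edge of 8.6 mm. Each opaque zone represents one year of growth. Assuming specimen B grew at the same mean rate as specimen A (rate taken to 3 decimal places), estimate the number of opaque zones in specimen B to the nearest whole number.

Specimen A: after corrections the count is 32 − 3 = 29 opaque zones.
A: 2.9 mm over 29 years gives 2.9 / 29 ≈ 0.100 mm/year.
For B, 8.6 / 0.100 = 86.00 years ≈ 86 opaque zones.

86 opaque zones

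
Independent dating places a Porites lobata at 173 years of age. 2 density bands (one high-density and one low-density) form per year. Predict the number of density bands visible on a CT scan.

With 2 density bands per year, 173 years would produce 173 × 2 = 346 density bands.
So 346 density bands should be present.

346 density bands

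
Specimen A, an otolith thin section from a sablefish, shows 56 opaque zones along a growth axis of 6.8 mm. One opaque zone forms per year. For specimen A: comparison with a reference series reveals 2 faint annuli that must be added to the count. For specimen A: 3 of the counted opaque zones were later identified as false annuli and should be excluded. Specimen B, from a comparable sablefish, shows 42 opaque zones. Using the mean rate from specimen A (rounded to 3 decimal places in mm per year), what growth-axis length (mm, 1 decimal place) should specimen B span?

5.2 mm

Specimen A: adjusted count: 56 − 3 + 2 = 55 opaque zones.
A: Extension rate ≈ 6.8 / 55 = 0.124 mm/yr.
B's length ≈ 0.124 × 42 = 5.2 mm.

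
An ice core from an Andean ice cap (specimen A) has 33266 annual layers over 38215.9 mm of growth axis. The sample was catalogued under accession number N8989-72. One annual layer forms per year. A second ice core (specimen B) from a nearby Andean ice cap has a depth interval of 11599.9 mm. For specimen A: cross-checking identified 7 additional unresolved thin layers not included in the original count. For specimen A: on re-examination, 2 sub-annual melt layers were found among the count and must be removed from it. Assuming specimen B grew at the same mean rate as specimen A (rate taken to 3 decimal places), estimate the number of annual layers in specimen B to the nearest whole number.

Specimen A: adjusted count: 33266 − 2 + 7 = 33271 annual layers.
A: Extension rate ≈ 38215.9 / 33271 = 1.149 mm/yr.
For B, 11599.9 / 1.149 = 10095.65 years ≈ 10096 annual layers.

10096 annual layers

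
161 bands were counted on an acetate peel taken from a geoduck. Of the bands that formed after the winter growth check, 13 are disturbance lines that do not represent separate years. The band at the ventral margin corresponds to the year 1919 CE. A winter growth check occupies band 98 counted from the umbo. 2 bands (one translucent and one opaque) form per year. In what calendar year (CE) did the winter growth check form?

1894 CE

161 − 98 = 63 bands lie beyond the winter growth check toward the ventral margin.
Excluding 13 false bands: 63 − 13 = 50.
Dividing by 2 bands per year: 50 / 2 = 25 years.
The band at the ventral margin is 1919 CE, so the winter growth check dates to 1919 − 25 = 1894 CE.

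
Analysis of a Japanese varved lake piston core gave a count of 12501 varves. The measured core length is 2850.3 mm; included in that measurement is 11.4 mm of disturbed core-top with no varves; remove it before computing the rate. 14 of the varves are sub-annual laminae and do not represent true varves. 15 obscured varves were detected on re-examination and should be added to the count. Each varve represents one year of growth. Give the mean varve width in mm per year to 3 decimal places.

0.227 mm per year

Correcting the raw count gives 12501 − 14 + 15 = 12502 true varves.
Removing the 11.4 mm offcut leaves 2850.3 − 11.4 = 2838.9 mm.
Extension rate ≈ 2838.9 / 12502 = 0.227 mm per year.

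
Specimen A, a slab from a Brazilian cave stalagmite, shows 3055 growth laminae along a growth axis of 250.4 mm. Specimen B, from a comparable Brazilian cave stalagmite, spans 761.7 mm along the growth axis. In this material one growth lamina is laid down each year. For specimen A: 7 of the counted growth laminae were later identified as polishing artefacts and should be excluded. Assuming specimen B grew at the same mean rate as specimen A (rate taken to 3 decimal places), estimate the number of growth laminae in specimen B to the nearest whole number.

Specimen A: after corrections the count is 3055 − 7 = 3048 growth laminae.
A: Extension rate ≈ 250.4 / 3048 = 0.082 mm/year.
B spans 761.7 / 0.082 = 9289.02 years ≈ 9289 growth laminae.

9289 growth laminae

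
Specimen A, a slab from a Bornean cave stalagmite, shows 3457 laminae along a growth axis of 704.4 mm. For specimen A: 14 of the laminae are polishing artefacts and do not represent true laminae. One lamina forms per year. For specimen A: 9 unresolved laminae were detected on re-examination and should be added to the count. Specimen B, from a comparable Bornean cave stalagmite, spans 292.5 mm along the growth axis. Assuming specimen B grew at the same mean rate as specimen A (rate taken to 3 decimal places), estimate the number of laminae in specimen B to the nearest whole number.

1434 laminae

Specimen A: true lamina count = 3457 − 14 + 9 = 3452.
A: Mean rate = 704.4 mm / 3452 years ≈ 0.204 mm/year.
Specimen B: 292.5 mm / 0.204 mm per year = 1433.82 years ≈ 1434 laminae.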